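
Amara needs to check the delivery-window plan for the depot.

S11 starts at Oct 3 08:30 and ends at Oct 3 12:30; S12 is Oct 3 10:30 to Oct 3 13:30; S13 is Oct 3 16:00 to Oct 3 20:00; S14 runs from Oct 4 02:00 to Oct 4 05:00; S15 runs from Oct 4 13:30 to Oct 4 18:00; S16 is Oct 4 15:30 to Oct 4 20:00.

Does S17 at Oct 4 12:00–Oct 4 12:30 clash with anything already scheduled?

S11: ends Oct 3 12:30 at or before S17 starts Oct 4 12:00 → clear.
S12: ends Oct 3 13:30 at or before S17 starts Oct 4 12:00 → clear.
S13: ends Oct 3 20:00 at or before S17 starts Oct 4 12:00 → clear.
S14: ends Oct 4 05:00 at or before S17 starts Oct 4 12:00 → clear.
S15: starts Oct 4 13:30 at or after S17 ends Oct 4 12:30 → clear.
S16: starts Oct 4 15:30 at or after S17 ends Oct 4 12:30 → clear.

No — it doesn't clash with anything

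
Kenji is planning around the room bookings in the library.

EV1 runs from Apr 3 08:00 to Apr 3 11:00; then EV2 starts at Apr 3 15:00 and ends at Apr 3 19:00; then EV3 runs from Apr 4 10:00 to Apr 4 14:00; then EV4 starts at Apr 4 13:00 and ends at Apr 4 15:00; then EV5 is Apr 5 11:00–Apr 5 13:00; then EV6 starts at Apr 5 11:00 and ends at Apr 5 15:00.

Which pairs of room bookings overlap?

Sorted by start: EV1, EV2, EV3, EV4, EV5, EV6.
EV2 starts after EV1 ends, so EV1 has no further overlaps.
EV3 starts after EV2 ends, so EV2 has no further overlaps.
EV4 starts before EV3 ends → EV3 and EV4 overlap.
EV5 starts after EV3 ends, so EV3 has no further overlaps.
EV5 starts after EV4 ends, so EV4 has no further overlaps.
EV6 starts before EV5 ends → EV5 and EV6 overlap.

EV3 & EV4, EV5 & EV6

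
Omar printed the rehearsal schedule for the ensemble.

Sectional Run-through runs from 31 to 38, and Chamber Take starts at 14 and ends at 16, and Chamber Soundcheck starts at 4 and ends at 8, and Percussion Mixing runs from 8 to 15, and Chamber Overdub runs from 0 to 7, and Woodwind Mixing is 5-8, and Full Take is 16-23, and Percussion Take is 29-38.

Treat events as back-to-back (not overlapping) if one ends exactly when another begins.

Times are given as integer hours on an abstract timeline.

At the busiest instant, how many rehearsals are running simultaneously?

3

Walk through starts and ends in time order (an end at T is processed before a start at T):
0 start Chamber Overdub → 1
4 start Chamber Soundcheck → 2
5 start Woodwind Mixing → 3
7 end Chamber Overdub → 2
8 end Chamber Soundcheck → 1
8 end Woodwind Mixing → 0
8 start Percussion Mixing → 1
14 start Chamber Take → 2
15 end Percussion Mixing → 1
16 end Chamber Take → 0
16 start Full Take → 1
23 end Full Take → 0
29 start Percussion Take → 1
31 start Sectional Run-through → 2
38 end Percussion Take → 1
38 end Sectional Run-through → 0
Peak is 3, at 5 (Chamber Overdub, Chamber Soundcheck, Woodwind Mixing).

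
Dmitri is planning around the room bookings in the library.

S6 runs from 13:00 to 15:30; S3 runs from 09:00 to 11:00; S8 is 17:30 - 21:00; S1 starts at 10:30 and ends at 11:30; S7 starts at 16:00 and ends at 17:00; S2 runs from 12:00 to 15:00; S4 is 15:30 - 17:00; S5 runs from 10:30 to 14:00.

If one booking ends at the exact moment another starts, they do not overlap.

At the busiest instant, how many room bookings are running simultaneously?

Sort all start/end points and keep a running count:
09:00 start S3 → 1
10:30 start S1 → 2
10:30 start S5 → 3
11:00 end S3 → 2
11:30 end S1 → 1
12:00 start S2 → 2
13:00 start S6 → 3
14:00 end S5 → 2
15:00 end S2 → 1
15:30 end S6 → 0
15:30 start S4 → 1
16:00 start S7 → 2
17:00 end S4 → 1
17:00 end S7 → 0
17:30 start S8 → 1
21:00 end S8 → 0
Peak is 3, at 10:30 (S1, S3, S5).

3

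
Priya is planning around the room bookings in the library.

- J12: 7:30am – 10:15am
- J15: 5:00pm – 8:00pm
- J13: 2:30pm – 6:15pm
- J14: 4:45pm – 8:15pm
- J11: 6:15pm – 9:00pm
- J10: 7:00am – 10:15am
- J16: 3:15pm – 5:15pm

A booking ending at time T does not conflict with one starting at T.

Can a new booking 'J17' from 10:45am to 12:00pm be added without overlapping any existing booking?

J10: ends 10:15am at or before J17 starts 10:45am → clear.
J12: ends 10:15am at or before J17 starts 10:45am → clear.
J13: starts 2:30pm at or after J17 ends 12:00pm → clear.
J16: starts 3:15pm at or after J17 ends 12:00pm → clear.
J14: starts 4:45pm at or after J17 ends 12:00pm → clear.
J15: starts 5:00pm at or after J17 ends 12:00pm → clear.
J11: starts 6:15pm at or after J17 ends 12:00pm → clear.

Yes — the slot is free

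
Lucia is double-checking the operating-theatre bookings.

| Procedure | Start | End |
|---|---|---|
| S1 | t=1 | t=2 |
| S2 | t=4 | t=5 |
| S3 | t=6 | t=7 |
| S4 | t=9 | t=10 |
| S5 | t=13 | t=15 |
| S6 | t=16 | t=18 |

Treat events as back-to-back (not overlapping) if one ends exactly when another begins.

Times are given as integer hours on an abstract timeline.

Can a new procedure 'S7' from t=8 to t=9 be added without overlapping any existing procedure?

S1: ends t=2 at or before S7 starts t=8 → clear.
S2: ends t=5 at or before S7 starts t=8 → clear.
S3: ends t=7 at or before S7 starts t=8 → clear.
S4: starts t=9 at or after S7 ends t=9 → clear.
S5: starts t=13 at or after S7 ends t=9 → clear.
S6: starts t=16 at or after S7 ends t=9 → clear.

Yes — the slot is free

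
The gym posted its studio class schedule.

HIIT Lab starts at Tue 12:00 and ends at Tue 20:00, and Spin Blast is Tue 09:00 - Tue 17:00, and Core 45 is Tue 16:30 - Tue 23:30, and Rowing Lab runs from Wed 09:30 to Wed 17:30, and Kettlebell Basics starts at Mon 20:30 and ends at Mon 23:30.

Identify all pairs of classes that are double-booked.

Sorted by start: Kettlebell Basics, Spin Blast, HIIT Lab, Core 45, Rowing Lab.
Spin Blast starts after Kettlebell Basics ends, so nothing later overlaps Kettlebell Basics either.
HIIT Lab starts before Spin Blast ends → Spin Blast and HIIT Lab overlap.
Core 45 starts before Spin Blast ends → Spin Blast and Core 45 overlap.
Rowing Lab starts after Spin Blast ends.
Core 45 starts before HIIT Lab ends → HIIT Lab and Core 45 overlap.
Rowing Lab starts after HIIT Lab ends.
Rowing Lab starts after Core 45 ends.

Core 45 & HIIT Lab, Core 45 & Spin Blast, HIIT Lab & Spin Blast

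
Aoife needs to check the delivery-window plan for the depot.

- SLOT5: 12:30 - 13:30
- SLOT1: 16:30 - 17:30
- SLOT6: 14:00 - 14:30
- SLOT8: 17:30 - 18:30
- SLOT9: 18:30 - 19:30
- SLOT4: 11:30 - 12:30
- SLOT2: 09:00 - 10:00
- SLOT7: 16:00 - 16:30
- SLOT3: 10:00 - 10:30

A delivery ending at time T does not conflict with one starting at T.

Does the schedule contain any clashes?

No

Sorted by start: SLOT2, SLOT3, SLOT4, SLOT5, SLOT6, SLOT7, SLOT1, SLOT8, SLOT9.
SLOT3 starts exactly when SLOT2 ends (back-to-back, no overlap), so SLOT2 has no further overlaps.
SLOT4 starts after SLOT3 ends, so SLOT3 has no further overlaps.
SLOT5 starts exactly when SLOT4 ends (back-to-back, no overlap), so SLOT4 has no further overlaps.
SLOT6 starts after SLOT5 ends, so SLOT5 has no further overlaps.
SLOT7 starts after SLOT6 ends, so SLOT6 has no further overlaps.
SLOT1 starts exactly when SLOT7 ends (back-to-back, no overlap), so SLOT7 has no further overlaps.
SLOT8 starts exactly when SLOT1 ends (back-to-back, no overlap), so SLOT1 has no further overlaps.
SLOT9 starts exactly when SLOT8 ends (back-to-back, no overlap).
Every pair is clear; the schedule has no overlaps.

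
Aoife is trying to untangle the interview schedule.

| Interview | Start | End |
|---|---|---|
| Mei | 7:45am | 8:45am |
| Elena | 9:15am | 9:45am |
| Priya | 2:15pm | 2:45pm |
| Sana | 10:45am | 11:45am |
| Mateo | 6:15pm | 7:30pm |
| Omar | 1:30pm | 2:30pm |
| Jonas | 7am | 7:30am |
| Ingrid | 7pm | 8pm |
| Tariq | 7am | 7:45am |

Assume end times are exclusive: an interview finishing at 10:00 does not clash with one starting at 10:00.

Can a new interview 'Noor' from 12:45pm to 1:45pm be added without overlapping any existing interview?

No — it overlaps Omar

Jonas: ends 7:30am at or before Noor starts 12:45pm → clear.
Tariq: ends 7:45am at or before Noor starts 12:45pm → clear.
Mei: ends 8:45am at or before Noor starts 12:45pm → clear.
Elena: ends 9:45am at or before Noor starts 12:45pm → clear.
Sana: ends 11:45am at or before Noor starts 12:45pm → clear.
Omar: starts 1:30pm before Noor ends 1:45pm, and ends 2:30pm after Noor starts 12:45pm → overlap.
Priya: starts 2:15pm at or after Noor ends 1:45pm → clear.
Mateo: starts 6:15pm at or after Noor ends 1:45pm → clear.
Ingrid: starts 7pm at or after Noor ends 1:45pm → clear.
Noor overlaps Omar.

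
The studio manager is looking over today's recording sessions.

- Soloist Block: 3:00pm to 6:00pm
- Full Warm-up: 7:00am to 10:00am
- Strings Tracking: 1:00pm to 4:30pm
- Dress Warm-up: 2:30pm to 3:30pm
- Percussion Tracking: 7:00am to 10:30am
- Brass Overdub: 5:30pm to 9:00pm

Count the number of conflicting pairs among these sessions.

5

Check each pair: they overlap iff neither finishes before the other starts.
Sorted by start: Full Warm-up, Percussion Tracking, Strings Tracking, Dress Warm-up, Soloist Block, Brass Overdub.
Percussion Tracking starts before Full Warm-up ends → Full Warm-up and Percussion Tracking overlap.
Strings Tracking starts after Full Warm-up ends — done with Full Warm-up.
Strings Tracking starts after Percussion Tracking ends — done with Percussion Tracking.
Dress Warm-up starts before Strings Tracking ends → Strings Tracking and Dress Warm-up overlap.
Soloist Block starts before Strings Tracking ends → Strings Tracking and Soloist Block overlap.
Brass Overdub starts after Strings Tracking ends.
Soloist Block starts before Dress Warm-up ends → Dress Warm-up and Soloist Block overlap.
Brass Overdub starts after Dress Warm-up ends.
Brass Overdub starts before Soloist Block ends → Soloist Block and Brass Overdub overlap.
Overlapping pairs: Brass Overdub & Soloist Block, Dress Warm-up & Soloist Block, Dress Warm-up & Strings Tracking, Full Warm-up & Percussion Tracking, Soloist Block & Strings Tracking — 5 in total.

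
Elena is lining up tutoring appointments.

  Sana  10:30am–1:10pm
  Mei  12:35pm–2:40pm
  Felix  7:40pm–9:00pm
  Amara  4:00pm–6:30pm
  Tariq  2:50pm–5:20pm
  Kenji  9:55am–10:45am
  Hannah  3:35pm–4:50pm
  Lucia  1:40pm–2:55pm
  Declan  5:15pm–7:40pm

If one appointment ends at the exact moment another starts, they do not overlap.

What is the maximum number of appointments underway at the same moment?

3

Walk through starts and ends in time order (an end at T is processed before a start at T):
9:55am start Kenji → 1
10:30am start Sana → 2
10:45am end Kenji → 1
12:35pm start Mei → 2
1:10pm end Sana → 1
1:40pm start Lucia → 2
2:40pm end Mei → 1
2:50pm start Tariq → 2
2:55pm end Lucia → 1
3:35pm start Hannah → 2
4:00pm start Amara → 3
4:50pm end Hannah → 2
5:15pm start Declan → 3
5:20pm end Tariq → 2
6:30pm end Amara → 1
7:40pm end Declan → 0
7:40pm start Felix → 1
9:00pm end Felix → 0
Peak is 3, at 4:00pm (Amara, Hannah, Tariq).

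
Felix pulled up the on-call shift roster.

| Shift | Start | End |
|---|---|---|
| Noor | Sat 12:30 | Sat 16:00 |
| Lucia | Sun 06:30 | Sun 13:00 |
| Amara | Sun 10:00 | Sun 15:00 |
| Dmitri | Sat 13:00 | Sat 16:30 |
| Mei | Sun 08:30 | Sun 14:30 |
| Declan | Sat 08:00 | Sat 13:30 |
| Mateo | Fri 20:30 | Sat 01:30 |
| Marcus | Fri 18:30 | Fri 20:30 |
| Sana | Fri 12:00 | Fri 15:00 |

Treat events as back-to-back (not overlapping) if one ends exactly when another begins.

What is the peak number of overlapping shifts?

Sweep the timeline, counting +1 at each start and −1 at each end (ends before starts at a tie):
Fri 12:00 start Sana → 1
Fri 15:00 end Sana → 0
Fri 18:30 start Marcus → 1
Fri 20:30 end Marcus → 0
Fri 20:30 start Mateo → 1
Sat 01:30 end Mateo → 0
Sat 08:00 start Declan → 1
Sat 12:30 start Noor → 2
Sat 13:00 start Dmitri → 3
Sat 13:30 end Declan → 2
Sat 16:00 end Noor → 1
Sat 16:30 end Dmitri → 0
Sun 06:30 start Lucia → 1
Sun 08:30 start Mei → 2
Sun 10:00 start Amara → 3
Sun 13:00 end Lucia → 2
Sun 14:30 end Mei → 1
Sun 15:00 end Amara → 0
Peak is 3, at Sat 13:00 (Declan, Dmitri, Noor).

3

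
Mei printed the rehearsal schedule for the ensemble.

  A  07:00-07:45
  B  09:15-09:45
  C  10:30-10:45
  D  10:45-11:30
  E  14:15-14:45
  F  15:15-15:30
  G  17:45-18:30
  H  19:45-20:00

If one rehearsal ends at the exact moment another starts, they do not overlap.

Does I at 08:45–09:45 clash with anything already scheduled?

Yes — it overlaps B

A: ends 07:45 at or before I starts 08:45 → clear.
B: starts 09:15 before I ends 09:45, and ends 09:45 after I starts 08:45 → overlap.
C: starts 10:30 at or after I ends 09:45 → clear.
D: starts 10:45 at or after I ends 09:45 → clear.
E: starts 14:15 at or after I ends 09:45 → clear.
F: starts 15:15 at or after I ends 09:45 → clear.
G: starts 17:45 at or after I ends 09:45 → clear.
H: starts 19:45 at or after I ends 09:45 → clear.
I overlaps B.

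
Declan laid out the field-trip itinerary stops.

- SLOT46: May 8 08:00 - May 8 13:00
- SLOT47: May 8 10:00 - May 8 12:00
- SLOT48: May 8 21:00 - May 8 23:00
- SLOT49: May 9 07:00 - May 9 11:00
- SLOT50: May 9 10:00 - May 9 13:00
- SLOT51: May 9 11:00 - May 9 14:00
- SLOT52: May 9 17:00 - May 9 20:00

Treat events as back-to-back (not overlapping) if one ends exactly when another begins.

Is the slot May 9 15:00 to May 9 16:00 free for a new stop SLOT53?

Yes — the slot is free

SLOT46: ends May 8 13:00 at or before SLOT53 starts May 9 15:00 → clear.
SLOT47: ends May 8 12:00 at or before SLOT53 starts May 9 15:00 → clear.
SLOT48: ends May 8 23:00 at or before SLOT53 starts May 9 15:00 → clear.
SLOT49: ends May 9 11:00 at or before SLOT53 starts May 9 15:00 → clear.
SLOT50: ends May 9 13:00 at or before SLOT53 starts May 9 15:00 → clear.
SLOT51: ends May 9 14:00 at or before SLOT53 starts May 9 15:00 → clear.
SLOT52: starts May 9 17:00 at or after SLOT53 ends May 9 16:00 → clear.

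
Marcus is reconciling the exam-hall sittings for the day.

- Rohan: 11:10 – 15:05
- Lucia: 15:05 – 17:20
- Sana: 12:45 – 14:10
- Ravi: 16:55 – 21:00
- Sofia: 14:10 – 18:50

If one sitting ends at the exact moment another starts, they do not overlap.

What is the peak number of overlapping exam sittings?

Sort all start/end points and keep a running count:
11:10 start Rohan → 1
12:45 start Sana → 2
14:10 end Sana → 1
14:10 start Sofia → 2
15:05 end Rohan → 1
15:05 start Lucia → 2
16:55 start Ravi → 3
17:20 end Lucia → 2
18:50 end Sofia → 1
21:00 end Ravi → 0
Peak is 3, at 16:55 (Lucia, Ravi, Sofia).

3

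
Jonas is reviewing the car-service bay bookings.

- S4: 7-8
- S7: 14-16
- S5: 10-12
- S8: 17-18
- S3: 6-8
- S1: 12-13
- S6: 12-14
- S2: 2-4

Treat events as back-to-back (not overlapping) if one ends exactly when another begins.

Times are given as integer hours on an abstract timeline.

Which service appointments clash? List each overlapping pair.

Two intervals overlap when each starts before the other ends.
Sorted by start: S2, S3, S4, S5, S1, S6, S7, S8.
S3 starts after S2 ends, so nothing later overlaps S2 either.
S4 starts before S3 ends → S3 and S4 overlap.
S5 starts after S3 ends, so nothing later overlaps S3 either.
S5 starts after S4 ends, so nothing later overlaps S4 either.
S1 starts exactly when S5 ends (back-to-back, no overlap), so nothing later overlaps S5 either.
S6 starts before S1 ends → S1 and S6 overlap.
S7 starts after S1 ends, so nothing later overlaps S1 either.
S7 starts exactly when S6 ends (back-to-back, no overlap), so nothing later overlaps S6 either.
S8 starts after S7 ends.

S1 & S6, S3 & S4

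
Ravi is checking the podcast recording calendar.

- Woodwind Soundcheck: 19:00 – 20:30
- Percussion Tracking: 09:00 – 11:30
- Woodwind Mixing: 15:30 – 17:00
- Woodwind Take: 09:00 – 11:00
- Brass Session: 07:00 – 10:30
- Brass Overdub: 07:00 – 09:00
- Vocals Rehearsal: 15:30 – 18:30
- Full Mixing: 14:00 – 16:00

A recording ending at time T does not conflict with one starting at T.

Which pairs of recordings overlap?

Sorted by start: Brass Overdub, Brass Session, Percussion Tracking, Woodwind Take, Full Mixing, Woodwind Mixing, Vocals Rehearsal, Woodwind Soundcheck.
Brass Session starts before Brass Overdub ends → Brass Overdub and Brass Session overlap.
Percussion Tracking starts exactly when Brass Overdub ends (back-to-back, no overlap); Brass Overdub is clear from here.
Percussion Tracking starts before Brass Session ends → Brass Session and Percussion Tracking overlap.
Woodwind Take starts before Brass Session ends → Brass Session and Woodwind Take overlap.
Full Mixing starts after Brass Session ends; Brass Session is clear from here.
Woodwind Take starts before Percussion Tracking ends → Percussion Tracking and Woodwind Take overlap.
Full Mixing starts after Percussion Tracking ends; Percussion Tracking is clear from here.
Full Mixing starts after Woodwind Take ends; Woodwind Take is clear from here.
Woodwind Mixing starts before Full Mixing ends → Full Mixing and Woodwind Mixing overlap.
Vocals Rehearsal starts before Full Mixing ends → Full Mixing and Vocals Rehearsal overlap.
Woodwind Soundcheck starts after Full Mixing ends.
Vocals Rehearsal starts before Woodwind Mixing ends → Woodwind Mixing and Vocals Rehearsal overlap.
Woodwind Soundcheck starts after Woodwind Mixing ends.
Woodwind Soundcheck starts after Vocals Rehearsal ends.

Brass Overdub & Brass Session, Brass Session & Percussion Tracking, Brass Session & Woodwind Take, Full Mixing & Vocals Rehearsal, Full Mixing & Woodwind Mixing, Percussion Tracking & Woodwind Take, Vocals Rehearsal & Woodwind Mixing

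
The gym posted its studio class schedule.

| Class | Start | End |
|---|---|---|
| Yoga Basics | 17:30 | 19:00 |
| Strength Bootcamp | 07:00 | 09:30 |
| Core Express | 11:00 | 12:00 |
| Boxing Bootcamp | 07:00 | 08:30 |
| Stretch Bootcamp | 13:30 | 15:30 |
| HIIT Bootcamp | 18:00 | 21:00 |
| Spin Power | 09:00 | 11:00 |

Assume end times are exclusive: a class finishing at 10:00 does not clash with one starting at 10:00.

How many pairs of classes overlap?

3

Sorted by start: Strength Bootcamp, Boxing Bootcamp, Spin Power, Core Express, Stretch Bootcamp, Yoga Basics, HIIT Bootcamp.
Boxing Bootcamp starts before Strength Bootcamp ends → Strength Bootcamp and Boxing Bootcamp overlap.
Spin Power starts before Strength Bootcamp ends → Strength Bootcamp and Spin Power overlap.
Core Express starts after Strength Bootcamp ends, so Strength Bootcamp has no further overlaps.
Spin Power starts after Boxing Bootcamp ends, so Boxing Bootcamp has no further overlaps.
Core Express starts exactly when Spin Power ends (back-to-back, no overlap), so Spin Power has no further overlaps.
Stretch Bootcamp starts after Core Express ends, so Core Express has no further overlaps.
Yoga Basics starts after Stretch Bootcamp ends, so Stretch Bootcamp has no further overlaps.
HIIT Bootcamp starts before Yoga Basics ends → Yoga Basics and HIIT Bootcamp overlap.
Overlapping pairs: Boxing Bootcamp & Strength Bootcamp, HIIT Bootcamp & Yoga Basics, Spin Power & Strength Bootcamp — 3 in total.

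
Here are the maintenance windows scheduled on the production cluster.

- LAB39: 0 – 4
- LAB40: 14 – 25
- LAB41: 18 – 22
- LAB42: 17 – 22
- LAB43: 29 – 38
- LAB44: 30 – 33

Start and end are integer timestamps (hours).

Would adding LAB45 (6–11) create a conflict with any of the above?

No — it doesn't clash with anything

LAB39: ends 4 at or before LAB45 starts 6 → clear.
LAB40: starts 14 at or after LAB45 ends 11 → clear.
LAB42: starts 17 at or after LAB45 ends 11 → clear.
LAB41: starts 18 at or after LAB45 ends 11 → clear.
LAB43: starts 29 at or after LAB45 ends 11 → clear.
LAB44: starts 30 at or after LAB45 ends 11 → clear.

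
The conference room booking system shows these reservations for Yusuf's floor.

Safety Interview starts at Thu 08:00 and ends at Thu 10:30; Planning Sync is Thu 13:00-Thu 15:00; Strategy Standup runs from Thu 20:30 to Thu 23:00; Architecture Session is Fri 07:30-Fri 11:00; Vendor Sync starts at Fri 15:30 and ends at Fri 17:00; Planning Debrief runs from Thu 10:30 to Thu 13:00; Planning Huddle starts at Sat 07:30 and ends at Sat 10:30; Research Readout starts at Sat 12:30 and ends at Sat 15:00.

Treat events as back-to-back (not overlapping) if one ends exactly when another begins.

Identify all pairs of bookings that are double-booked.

none

Sorted by start: Safety Interview, Planning Debrief, Planning Sync, Strategy Standup, Architecture Session, Vendor Sync, Planning Huddle, Research Readout.
Planning Debrief starts exactly when Safety Interview ends (back-to-back, no overlap), so Safety Interview has no further overlaps.
Planning Sync starts exactly when Planning Debrief ends (back-to-back, no overlap), so Planning Debrief has no further overlaps.
Strategy Standup starts after Planning Sync ends, so Planning Sync has no further overlaps.
Architecture Session starts after Strategy Standup ends, so Strategy Standup has no further overlaps.
Vendor Sync starts after Architecture Session ends, so Architecture Session has no further overlaps.
Planning Huddle starts after Vendor Sync ends, so Vendor Sync has no further overlaps.
Research Readout starts after Planning Huddle ends.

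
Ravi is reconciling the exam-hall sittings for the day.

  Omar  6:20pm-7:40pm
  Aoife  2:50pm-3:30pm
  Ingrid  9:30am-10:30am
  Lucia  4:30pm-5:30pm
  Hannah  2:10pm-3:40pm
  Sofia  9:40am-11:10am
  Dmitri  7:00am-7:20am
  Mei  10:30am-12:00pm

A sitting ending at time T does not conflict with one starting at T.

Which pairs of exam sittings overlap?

Sorted by start: Dmitri, Ingrid, Sofia, Mei, Hannah, Aoife, Lucia, Omar.
Ingrid starts after Dmitri ends, so nothing later overlaps Dmitri either.
Sofia starts before Ingrid ends → Ingrid and Sofia overlap.
Mei starts exactly when Ingrid ends (back-to-back, no overlap), so nothing later overlaps Ingrid either.
Mei starts before Sofia ends → Sofia and Mei overlap.
Hannah starts after Sofia ends, so nothing later overlaps Sofia either.
Hannah starts after Mei ends, so nothing later overlaps Mei either.
Aoife starts before Hannah ends → Hannah and Aoife overlap.
Lucia starts after Hannah ends, so nothing later overlaps Hannah either.
Lucia starts after Aoife ends, so nothing later overlaps Aoife either.
Omar starts after Lucia ends.

Aoife & Hannah, Ingrid & Sofia, Mei & Sofia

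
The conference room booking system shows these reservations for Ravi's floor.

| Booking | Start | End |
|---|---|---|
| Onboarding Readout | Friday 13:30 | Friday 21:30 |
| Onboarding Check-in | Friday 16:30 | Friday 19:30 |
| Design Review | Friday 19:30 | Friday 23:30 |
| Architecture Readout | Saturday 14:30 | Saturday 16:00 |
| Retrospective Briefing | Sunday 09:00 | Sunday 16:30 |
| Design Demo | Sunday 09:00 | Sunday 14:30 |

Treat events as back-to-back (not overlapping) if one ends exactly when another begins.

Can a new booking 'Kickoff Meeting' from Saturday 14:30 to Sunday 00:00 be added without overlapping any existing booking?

No — it overlaps Architecture Readout

Onboarding Readout: ends Friday 21:30 at or before Kickoff Meeting starts Saturday 14:30 → clear.
Onboarding Check-in: ends Friday 19:30 at or before Kickoff Meeting starts Saturday 14:30 → clear.
Design Review: ends Friday 23:30 at or before Kickoff Meeting starts Saturday 14:30 → clear.
Architecture Readout: starts Saturday 14:30 before Kickoff Meeting ends Sunday 00:00, and ends Saturday 16:00 after Kickoff Meeting starts Saturday 14:30 → overlap.
Retrospective Briefing: starts Sunday 09:00 at or after Kickoff Meeting ends Sunday 00:00 → clear.
Design Demo: starts Sunday 09:00 at or after Kickoff Meeting ends Sunday 00:00 → clear.
Kickoff Meeting overlaps Architecture Readout.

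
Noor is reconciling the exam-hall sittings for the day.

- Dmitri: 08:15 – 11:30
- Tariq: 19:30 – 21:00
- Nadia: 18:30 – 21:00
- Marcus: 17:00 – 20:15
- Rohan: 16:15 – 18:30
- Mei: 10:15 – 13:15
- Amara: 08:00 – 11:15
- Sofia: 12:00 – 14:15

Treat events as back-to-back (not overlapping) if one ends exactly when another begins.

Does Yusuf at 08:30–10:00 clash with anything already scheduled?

Amara: starts 08:00 before Yusuf ends 10:00, and ends 11:15 after Yusuf starts 08:30 → overlap.
Dmitri: starts 08:15 before Yusuf ends 10:00, and ends 11:30 after Yusuf starts 08:30 → overlap.
Mei: starts 10:15 at or after Yusuf ends 10:00 → clear.
Sofia: starts 12:00 at or after Yusuf ends 10:00 → clear.
Rohan: starts 16:15 at or after Yusuf ends 10:00 → clear.
Marcus: starts 17:00 at or after Yusuf ends 10:00 → clear.
Nadia: starts 18:30 at or after Yusuf ends 10:00 → clear.
Tariq: starts 19:30 at or after Yusuf ends 10:00 → clear.
Yusuf overlaps Dmitri, Amara.

Yes — it overlaps Amara, Dmitri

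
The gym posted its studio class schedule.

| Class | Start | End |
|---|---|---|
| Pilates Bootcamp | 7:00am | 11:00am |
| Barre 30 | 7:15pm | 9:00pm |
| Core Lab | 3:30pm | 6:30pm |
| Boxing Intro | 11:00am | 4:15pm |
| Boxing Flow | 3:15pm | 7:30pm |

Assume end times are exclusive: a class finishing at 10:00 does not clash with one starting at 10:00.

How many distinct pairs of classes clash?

Sorted by start: Pilates Bootcamp, Boxing Intro, Boxing Flow, Core Lab, Barre 30.
Boxing Intro starts exactly when Pilates Bootcamp ends (back-to-back, no overlap), so Pilates Bootcamp has no further overlaps.
Boxing Flow starts before Boxing Intro ends → Boxing Intro and Boxing Flow overlap.
Core Lab starts before Boxing Intro ends → Boxing Intro and Core Lab overlap.
Barre 30 starts after Boxing Intro ends.
Core Lab starts before Boxing Flow ends → Boxing Flow and Core Lab overlap.
Barre 30 starts before Boxing Flow ends → Boxing Flow and Barre 30 overlap.
Barre 30 starts after Core Lab ends.
Overlapping pairs: Barre 30 & Boxing Flow, Boxing Flow & Boxing Intro, Boxing Flow & Core Lab, Boxing Intro & Core Lab — 4 in total.

4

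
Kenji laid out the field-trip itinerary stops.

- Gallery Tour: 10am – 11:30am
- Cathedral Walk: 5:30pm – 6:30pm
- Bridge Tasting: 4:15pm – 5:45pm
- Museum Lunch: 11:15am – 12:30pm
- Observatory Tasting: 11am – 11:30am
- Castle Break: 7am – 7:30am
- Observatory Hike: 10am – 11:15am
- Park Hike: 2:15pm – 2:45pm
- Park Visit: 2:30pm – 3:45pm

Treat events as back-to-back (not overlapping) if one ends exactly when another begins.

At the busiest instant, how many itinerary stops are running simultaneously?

3

Walk through starts and ends in time order (an end at T is processed before a start at T):
7am start Castle Break → 1
7:30am end Castle Break → 0
10am start Gallery Tour → 1
10am start Observatory Hike → 2
11am start Observatory Tasting → 3
11:15am end Observatory Hike → 2
11:15am start Museum Lunch → 3
11:30am end Gallery Tour → 2
11:30am end Observatory Tasting → 1
12:30pm end Museum Lunch → 0
2:15pm start Park Hike → 1
2:30pm start Park Visit → 2
2:45pm end Park Hike → 1
3:45pm end Park Visit → 0
4:15pm start Bridge Tasting → 1
5:30pm start Cathedral Walk → 2
5:45pm end Bridge Tasting → 1
6:30pm end Cathedral Walk → 0
Peak is 3, at 11am (Gallery Tour, Observatory Hike, Observatory Tasting).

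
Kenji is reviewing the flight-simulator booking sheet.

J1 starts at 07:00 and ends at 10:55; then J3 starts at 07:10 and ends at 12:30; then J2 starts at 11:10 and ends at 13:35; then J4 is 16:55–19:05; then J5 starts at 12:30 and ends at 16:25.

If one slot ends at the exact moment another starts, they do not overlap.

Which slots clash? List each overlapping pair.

J1 & J3, J2 & J3, J2 & J5

Sorted by start: J1, J3, J2, J5, J4.
J3 starts before J1 ends → J1 and J3 overlap.
J2 starts after J1 ends, so nothing later overlaps J1 either.
J2 starts before J3 ends → J3 and J2 overlap.
J5 starts exactly when J3 ends (back-to-back, no overlap), so nothing later overlaps J3 either.
J5 starts before J2 ends → J2 and J5 overlap.
J4 starts after J2 ends.
J4 starts after J5 ends.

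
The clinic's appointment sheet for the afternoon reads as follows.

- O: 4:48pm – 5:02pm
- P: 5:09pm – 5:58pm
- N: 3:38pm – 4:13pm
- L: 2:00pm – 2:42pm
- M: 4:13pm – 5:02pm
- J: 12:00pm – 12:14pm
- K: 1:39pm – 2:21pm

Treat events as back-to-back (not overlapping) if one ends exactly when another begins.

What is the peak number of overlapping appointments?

2

Sort all start/end points and keep a running count:
12:00pm start J → 1
12:14pm end J → 0
1:39pm start K → 1
2:00pm start L → 2
2:21pm end K → 1
2:42pm end L → 0
3:38pm start N → 1
4:13pm end N → 0
4:13pm start M → 1
4:48pm start O → 2
5:02pm end M → 1
5:02pm end O → 0
5:09pm start P → 1
5:58pm end P → 0
Peak is 2, at 2:00pm (K, L).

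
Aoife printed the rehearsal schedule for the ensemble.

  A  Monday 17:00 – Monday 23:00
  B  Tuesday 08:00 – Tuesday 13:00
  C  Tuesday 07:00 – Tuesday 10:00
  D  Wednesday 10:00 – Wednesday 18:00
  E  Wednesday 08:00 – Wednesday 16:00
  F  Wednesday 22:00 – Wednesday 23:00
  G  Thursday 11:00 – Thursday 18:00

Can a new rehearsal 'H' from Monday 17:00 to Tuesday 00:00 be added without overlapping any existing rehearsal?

A: starts Monday 17:00 before H ends Tuesday 00:00, and ends Monday 23:00 after H starts Monday 17:00 → overlap.
C: starts Tuesday 07:00 at or after H ends Tuesday 00:00 → clear.
B: starts Tuesday 08:00 at or after H ends Tuesday 00:00 → clear.
E: starts Wednesday 08:00 at or after H ends Tuesday 00:00 → clear.
D: starts Wednesday 10:00 at or after H ends Tuesday 00:00 → clear.
F: starts Wednesday 22:00 at or after H ends Tuesday 00:00 → clear.
G: starts Thursday 11:00 at or after H ends Tuesday 00:00 → clear.
H overlaps A.

No — it overlaps A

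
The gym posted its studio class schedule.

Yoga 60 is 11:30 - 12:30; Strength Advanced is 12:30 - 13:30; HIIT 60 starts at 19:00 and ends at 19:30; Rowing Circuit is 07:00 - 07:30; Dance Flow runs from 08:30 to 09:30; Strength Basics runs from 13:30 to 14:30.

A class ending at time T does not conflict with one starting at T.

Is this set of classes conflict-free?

Sorted by start: Rowing Circuit, Dance Flow, Yoga 60, Strength Advanced, Strength Basics, HIIT 60.
Dance Flow starts after Rowing Circuit ends; Rowing Circuit is clear from here.
Yoga 60 starts after Dance Flow ends; Dance Flow is clear from here.
Strength Advanced starts exactly when Yoga 60 ends (back-to-back, no overlap); Yoga 60 is clear from here.
Strength Basics starts exactly when Strength Advanced ends (back-to-back, no overlap); Strength Advanced is clear from here.
HIIT 60 starts after Strength Basics ends.
Every pair is clear; the schedule has no overlaps.

Yes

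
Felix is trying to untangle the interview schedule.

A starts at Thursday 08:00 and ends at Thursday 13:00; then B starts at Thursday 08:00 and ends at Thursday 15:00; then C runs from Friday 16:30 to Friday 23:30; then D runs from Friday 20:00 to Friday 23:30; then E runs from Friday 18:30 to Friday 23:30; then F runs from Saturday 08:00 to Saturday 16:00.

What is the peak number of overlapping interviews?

Walk through starts and ends in time order (an end at T is processed before a start at T):
Thursday 08:00 start A → 1
Thursday 08:00 start B → 2
Thursday 13:00 end A → 1
Thursday 15:00 end B → 0
Friday 16:30 start C → 1
Friday 18:30 start E → 2
Friday 20:00 start D → 3
Friday 23:30 end C → 2
Friday 23:30 end D → 1
Friday 23:30 end E → 0
Saturday 08:00 start F → 1
Saturday 16:00 end F → 0
Peak is 3, at Friday 20:00 (C, D, E).

3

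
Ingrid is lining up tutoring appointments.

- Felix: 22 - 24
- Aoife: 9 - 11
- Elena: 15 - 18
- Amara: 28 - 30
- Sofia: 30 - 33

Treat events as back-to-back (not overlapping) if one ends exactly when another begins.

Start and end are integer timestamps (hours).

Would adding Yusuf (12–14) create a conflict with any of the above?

No — it doesn't clash with anything

Aoife: ends 11 at or before Yusuf starts 12 → clear.
Elena: starts 15 at or after Yusuf ends 14 → clear.
Felix: starts 22 at or after Yusuf ends 14 → clear.
Amara: starts 28 at or after Yusuf ends 14 → clear.
Sofia: starts 30 at or after Yusuf ends 14 → clear.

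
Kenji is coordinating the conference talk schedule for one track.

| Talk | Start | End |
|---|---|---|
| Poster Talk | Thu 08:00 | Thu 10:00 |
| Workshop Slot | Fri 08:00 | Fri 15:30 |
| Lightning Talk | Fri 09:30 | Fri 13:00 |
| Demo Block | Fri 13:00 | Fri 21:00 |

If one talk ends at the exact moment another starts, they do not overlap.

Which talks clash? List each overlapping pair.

Demo Block & Workshop Slot, Lightning Talk & Workshop Slot

Two intervals overlap when each starts before the other ends.
Sorted by start: Poster Talk, Workshop Slot, Lightning Talk, Demo Block.
Workshop Slot starts after Poster Talk ends — done with Poster Talk.
Lightning Talk starts before Workshop Slot ends → Workshop Slot and Lightning Talk overlap.
Demo Block starts before Workshop Slot ends → Workshop Slot and Demo Block overlap.
Demo Block starts exactly when Lightning Talk ends (back-to-back, no overlap).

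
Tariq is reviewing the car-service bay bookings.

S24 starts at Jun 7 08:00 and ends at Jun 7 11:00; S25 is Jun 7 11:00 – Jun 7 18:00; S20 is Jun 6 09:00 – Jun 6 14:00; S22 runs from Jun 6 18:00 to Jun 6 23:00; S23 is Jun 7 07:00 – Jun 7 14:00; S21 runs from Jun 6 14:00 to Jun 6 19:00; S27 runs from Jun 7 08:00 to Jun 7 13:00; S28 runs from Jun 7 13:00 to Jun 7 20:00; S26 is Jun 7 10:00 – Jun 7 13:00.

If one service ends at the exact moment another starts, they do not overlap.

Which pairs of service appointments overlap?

S21 & S22, S23 & S24, S23 & S25, S23 & S26, S23 & S27, S23 & S28, S24 & S26, S24 & S27, S25 & S26, S25 & S27, S25 & S28, S26 & S27

Sorted by start: S20, S21, S22, S23, S24, S27, S26, S25, S28.
S21 starts exactly when S20 ends (back-to-back, no overlap); S20 is clear from here.
S22 starts before S21 ends → S21 and S22 overlap.
S23 starts after S21 ends; S21 is clear from here.
S23 starts after S22 ends; S22 is clear from here.
S24 starts before S23 ends → S23 and S24 overlap.
S27 starts before S23 ends → S23 and S27 overlap.
S26 starts before S23 ends → S23 and S26 overlap.
S25 starts before S23 ends → S23 and S25 overlap.
S28 starts before S23 ends → S23 and S28 overlap.
S27 starts before S24 ends → S24 and S27 overlap.
S26 starts before S24 ends → S24 and S26 overlap.
S25 starts exactly when S24 ends (back-to-back, no overlap); S24 is clear from here.
S26 starts before S27 ends → S27 and S26 overlap.
S25 starts before S27 ends → S27 and S25 overlap.
S28 starts exactly when S27 ends (back-to-back, no overlap).
S25 starts before S26 ends → S26 and S25 overlap.
S28 starts exactly when S26 ends (back-to-back, no overlap).
S28 starts before S25 ends → S25 and S28 overlap.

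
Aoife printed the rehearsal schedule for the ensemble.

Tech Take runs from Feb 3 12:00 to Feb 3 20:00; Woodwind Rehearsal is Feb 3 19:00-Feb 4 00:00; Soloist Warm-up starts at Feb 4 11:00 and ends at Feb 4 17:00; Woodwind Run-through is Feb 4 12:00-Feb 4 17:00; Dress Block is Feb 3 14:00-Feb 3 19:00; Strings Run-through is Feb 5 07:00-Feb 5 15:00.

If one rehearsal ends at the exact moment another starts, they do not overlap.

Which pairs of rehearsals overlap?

Dress Block & Tech Take, Soloist Warm-up & Woodwind Run-through, Tech Take & Woodwind Rehearsal

Check each pair: they overlap iff neither finishes before the other starts.
Sorted by start: Tech Take, Dress Block, Woodwind Rehearsal, Soloist Warm-up, Woodwind Run-through, Strings Run-through.
Dress Block starts before Tech Take ends → Tech Take and Dress Block overlap.
Woodwind Rehearsal starts before Tech Take ends → Tech Take and Woodwind Rehearsal overlap.
Soloist Warm-up starts after Tech Take ends, so nothing later overlaps Tech Take either.
Woodwind Rehearsal starts exactly when Dress Block ends (back-to-back, no overlap), so nothing later overlaps Dress Block either.
Soloist Warm-up starts after Woodwind Rehearsal ends, so nothing later overlaps Woodwind Rehearsal either.
Woodwind Run-through starts before Soloist Warm-up ends → Soloist Warm-up and Woodwind Run-through overlap.
Strings Run-through starts after Soloist Warm-up ends.
Strings Run-through starts after Woodwind Run-through ends.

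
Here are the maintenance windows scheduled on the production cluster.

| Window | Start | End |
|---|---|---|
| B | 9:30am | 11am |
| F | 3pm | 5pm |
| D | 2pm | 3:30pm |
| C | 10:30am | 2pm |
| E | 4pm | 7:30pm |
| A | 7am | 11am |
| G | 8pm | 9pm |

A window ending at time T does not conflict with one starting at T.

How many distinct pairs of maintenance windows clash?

5

Sorted by start: A, B, C, D, F, E, G.
B starts before A ends → A and B overlap.
C starts before A ends → A and C overlap.
D starts after A ends, so A has no further overlaps.
C starts before B ends → B and C overlap.
D starts after B ends, so B has no further overlaps.
D starts exactly when C ends (back-to-back, no overlap), so C has no further overlaps.
F starts before D ends → D and F overlap.
E starts after D ends, so D has no further overlaps.
E starts before F ends → F and E overlap.
G starts after F ends.
G starts after E ends.
Overlapping pairs: A & B, A & C, B & C, D & F, E & F — 5 in total.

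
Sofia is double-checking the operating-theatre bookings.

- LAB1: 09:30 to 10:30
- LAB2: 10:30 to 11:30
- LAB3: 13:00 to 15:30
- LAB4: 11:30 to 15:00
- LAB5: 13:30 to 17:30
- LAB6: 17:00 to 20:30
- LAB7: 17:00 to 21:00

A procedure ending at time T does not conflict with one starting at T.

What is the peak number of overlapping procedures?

Sort all start/end points and keep a running count:
09:30 start LAB1 → 1
10:30 end LAB1 → 0
10:30 start LAB2 → 1
11:30 end LAB2 → 0
11:30 start LAB4 → 1
13:00 start LAB3 → 2
13:30 start LAB5 → 3
15:00 end LAB4 → 2
15:30 end LAB3 → 1
17:00 start LAB6 → 2
17:00 start LAB7 → 3
17:30 end LAB5 → 2
20:30 end LAB6 → 1
21:00 end LAB7 → 0
Peak is 3, at 13:30 (LAB3, LAB4, LAB5).

3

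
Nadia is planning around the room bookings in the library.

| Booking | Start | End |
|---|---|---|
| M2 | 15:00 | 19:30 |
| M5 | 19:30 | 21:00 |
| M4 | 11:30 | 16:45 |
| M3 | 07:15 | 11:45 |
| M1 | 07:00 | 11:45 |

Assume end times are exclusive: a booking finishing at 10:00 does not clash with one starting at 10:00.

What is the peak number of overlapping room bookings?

3

Walk through starts and ends in time order (an end at T is processed before a start at T):
07:00 start M1 → 1
07:15 start M3 → 2
11:30 start M4 → 3
11:45 end M1 → 2
11:45 end M3 → 1
15:00 start M2 → 2
16:45 end M4 → 1
19:30 end M2 → 0
19:30 start M5 → 1
21:00 end M5 → 0
Peak is 3, at 11:30 (M1, M3, M4).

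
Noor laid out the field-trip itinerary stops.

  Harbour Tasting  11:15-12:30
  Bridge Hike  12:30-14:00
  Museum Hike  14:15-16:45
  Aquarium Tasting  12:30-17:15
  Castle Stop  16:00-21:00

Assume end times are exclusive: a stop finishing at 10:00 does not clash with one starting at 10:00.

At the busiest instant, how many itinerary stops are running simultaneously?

3

Walk through starts and ends in time order (an end at T is processed before a start at T):
11:15 start Harbour Tasting → 1
12:30 end Harbour Tasting → 0
12:30 start Aquarium Tasting → 1
12:30 start Bridge Hike → 2
14:00 end Bridge Hike → 1
14:15 start Museum Hike → 2
16:00 start Castle Stop → 3
16:45 end Museum Hike → 2
17:15 end Aquarium Tasting → 1
21:00 end Castle Stop → 0
Peak is 3, at 16:00 (Aquarium Tasting, Castle Stop, Museum Hike).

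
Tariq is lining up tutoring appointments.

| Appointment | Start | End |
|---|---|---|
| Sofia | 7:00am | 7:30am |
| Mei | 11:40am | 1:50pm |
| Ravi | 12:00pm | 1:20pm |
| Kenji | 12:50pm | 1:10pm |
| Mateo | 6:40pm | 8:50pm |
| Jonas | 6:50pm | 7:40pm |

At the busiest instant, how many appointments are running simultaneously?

3

Walk through starts and ends in time order (an end at T is processed before a start at T):
7:00am start Sofia → 1
7:30am end Sofia → 0
11:40am start Mei → 1
12:00pm start Ravi → 2
12:50pm start Kenji → 3
1:10pm end Kenji → 2
1:20pm end Ravi → 1
1:50pm end Mei → 0
6:40pm start Mateo → 1
6:50pm start Jonas → 2
7:40pm end Jonas → 1
8:50pm end Mateo → 0
Peak is 3, at 12:50pm (Kenji, Mei, Ravi).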